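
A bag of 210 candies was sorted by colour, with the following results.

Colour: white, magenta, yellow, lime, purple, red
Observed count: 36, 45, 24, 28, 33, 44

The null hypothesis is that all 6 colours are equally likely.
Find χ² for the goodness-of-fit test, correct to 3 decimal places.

10.171

Under H₀ each category has probability 1/6, so each expected count is 210/6 = 35.
cat          O        E   (O−E)²/E
white       36       35     0.0286
magenta     45       35     2.8571
yellow      24       35     3.4571
lime        28       35     1.4000
purple      33       35     0.1143
red         44       35     2.3143
Sum = 10.171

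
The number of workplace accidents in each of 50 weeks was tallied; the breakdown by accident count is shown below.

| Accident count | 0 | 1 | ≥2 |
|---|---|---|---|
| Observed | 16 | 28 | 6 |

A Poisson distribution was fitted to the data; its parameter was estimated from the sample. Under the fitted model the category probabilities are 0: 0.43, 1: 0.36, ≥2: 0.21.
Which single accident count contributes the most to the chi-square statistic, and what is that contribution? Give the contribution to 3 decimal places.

Expected counts E_i = n·p_i: 50×0.43 = 21.5, 50×0.36 = 18, 50×0.21 = 10.5.
0: (16 − 21.5)²/21.5 = 30.25/21.5 = 1.4070
1: (28 − 18)²/18 = 100/18 = 5.5556
≥2: (6 − 10.5)²/10.5 = 20.25/10.5 = 1.9286
The largest term is for 1: 5.556.

1, 5.556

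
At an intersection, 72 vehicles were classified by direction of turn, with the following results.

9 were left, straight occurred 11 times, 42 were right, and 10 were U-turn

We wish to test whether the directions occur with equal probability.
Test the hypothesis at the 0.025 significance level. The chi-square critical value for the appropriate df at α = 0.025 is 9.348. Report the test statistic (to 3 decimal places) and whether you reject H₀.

Under H₀ each category has probability 1/4, so each expected count is 72/4 = 18.
left: (9 − 18)²/18 = 81/18 = 4.5000
straight: (11 − 18)²/18 = 49/18 = 2.7222
right: (42 − 18)²/18 = 576/18 = 32.0000
U-turn: (10 − 18)²/18 = 64/18 = 3.5556
Sum = 42.778
df = 3. Since 42.778 > 9.348, we reject H₀.

42.778; reject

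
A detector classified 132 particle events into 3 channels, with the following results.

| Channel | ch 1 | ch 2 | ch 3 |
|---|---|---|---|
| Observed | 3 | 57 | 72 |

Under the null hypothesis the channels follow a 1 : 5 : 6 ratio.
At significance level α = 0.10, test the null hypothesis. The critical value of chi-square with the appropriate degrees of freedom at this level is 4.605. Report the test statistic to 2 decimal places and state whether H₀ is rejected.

Ratio total = 12. Expected counts: 132×1/12 = 11, 132×5/12 = 55, 132×6/12 = 66.
χ² = (3−11)²/11 + (57−55)²/55 + (72−66)²/66
   = 5.818 + 0.073 + 0.545
Sum = 6.44
df = 2. Since 6.44 > 4.605, we reject H₀.

6.44; reject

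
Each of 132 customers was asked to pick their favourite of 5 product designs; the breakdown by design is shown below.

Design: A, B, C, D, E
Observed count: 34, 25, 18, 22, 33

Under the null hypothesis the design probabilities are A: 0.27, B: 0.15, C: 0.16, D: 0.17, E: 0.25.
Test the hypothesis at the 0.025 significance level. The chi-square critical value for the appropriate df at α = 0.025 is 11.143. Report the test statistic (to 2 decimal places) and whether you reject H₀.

1.91; do not reject

Expected counts E_i = n·p_i: 132×0.27 = 35.64, 132×0.15 = 19.8, 132×0.16 = 21.12, 132×0.17 = 22.44, 132×0.25 = 33.
χ² = (34−35.64)²/35.64 + (25−19.8)²/19.8 + (18−21.12)²/21.12 + (22−22.44)²/22.44 + (33−33)²/33
   = 0.075 + 1.366 + 0.461 + 0.009 + 0.000
Sum = 1.91
df = 4. Since 1.91 < 11.143, we do not reject H₀.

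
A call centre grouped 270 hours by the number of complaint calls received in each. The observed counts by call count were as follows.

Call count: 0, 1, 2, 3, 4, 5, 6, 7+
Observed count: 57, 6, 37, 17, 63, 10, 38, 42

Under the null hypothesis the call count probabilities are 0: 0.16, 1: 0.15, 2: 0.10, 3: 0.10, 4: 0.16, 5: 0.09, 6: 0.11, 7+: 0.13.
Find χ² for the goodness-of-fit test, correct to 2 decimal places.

62.37

Expected counts E_i = n·p_i: 270×0.16 = 43.2, 270×0.15 = 40.5, 270×0.10 = 27, 270×0.10 = 27, 270×0.16 = 43.2, 270×0.09 = 24.3, 270×0.11 = 29.7, 270×0.13 = 35.1.
cat         O        E   (O−E)²/E
0          57     43.2      4.408
1           6     40.5     29.389
2          37       27      3.704
3          17       27      3.704
4          63     43.2      9.075
5          10     24.3      8.415
6          38     29.7      2.320
7+         42     35.1      1.356
Sum = 62.37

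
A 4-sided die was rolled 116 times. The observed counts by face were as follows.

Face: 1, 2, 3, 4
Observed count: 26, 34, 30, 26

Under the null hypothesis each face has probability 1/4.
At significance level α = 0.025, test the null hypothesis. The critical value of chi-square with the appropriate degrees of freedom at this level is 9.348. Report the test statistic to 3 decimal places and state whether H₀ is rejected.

Under H₀ each category has probability 1/4, so each expected count is 116/4 = 29.
1: (26 − 29)²/29 = 9/29 = 0.3103
2: (34 − 29)²/29 = 25/29 = 0.8621
3: (30 − 29)²/29 = 1/29 = 0.0345
4: (26 − 29)²/29 = 9/29 = 0.3103
Sum = 1.517
df = 3. Since 1.517 < 9.348, we do not reject H₀.

1.517; do not reject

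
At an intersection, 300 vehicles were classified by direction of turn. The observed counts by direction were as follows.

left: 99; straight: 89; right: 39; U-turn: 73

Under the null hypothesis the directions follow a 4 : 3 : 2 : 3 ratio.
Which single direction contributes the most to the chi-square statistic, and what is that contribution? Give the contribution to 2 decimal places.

straight, 2.61

Ratio total = 12. Expected counts: 300×4/12 = 100, 300×3/12 = 75, 300×2/12 = 50, 300×3/12 = 75.
left: (99 − 100)²/100 = 1/100 = 0.010
straight: (89 − 75)²/75 = 196/75 = 2.613
right: (39 − 50)²/50 = 121/50 = 2.420
U-turn: (73 − 75)²/75 = 4/75 = 0.053
The largest term is for straight: 2.61.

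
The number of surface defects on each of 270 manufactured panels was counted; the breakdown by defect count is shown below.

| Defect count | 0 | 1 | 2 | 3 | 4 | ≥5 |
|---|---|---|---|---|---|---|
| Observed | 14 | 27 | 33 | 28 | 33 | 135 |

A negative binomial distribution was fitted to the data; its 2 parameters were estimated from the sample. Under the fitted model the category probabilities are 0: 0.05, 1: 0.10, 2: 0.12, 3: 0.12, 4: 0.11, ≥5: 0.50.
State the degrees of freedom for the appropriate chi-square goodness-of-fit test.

There are k = 6 categories and 2 parameters estimated from the data, so df = 6 − 1 − 2 = 3.

3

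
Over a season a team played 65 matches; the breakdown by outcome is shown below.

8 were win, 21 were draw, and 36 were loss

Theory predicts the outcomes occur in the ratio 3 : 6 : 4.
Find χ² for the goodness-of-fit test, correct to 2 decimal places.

Ratio total = 13. Expected counts: 65×3/13 = 15, 65×6/13 = 30, 65×4/13 = 20.
cat         O        E   (O−E)²/E
win         8       15      3.267
draw       21       30      2.700
loss       36       20     12.800
Sum = 18.77

18.77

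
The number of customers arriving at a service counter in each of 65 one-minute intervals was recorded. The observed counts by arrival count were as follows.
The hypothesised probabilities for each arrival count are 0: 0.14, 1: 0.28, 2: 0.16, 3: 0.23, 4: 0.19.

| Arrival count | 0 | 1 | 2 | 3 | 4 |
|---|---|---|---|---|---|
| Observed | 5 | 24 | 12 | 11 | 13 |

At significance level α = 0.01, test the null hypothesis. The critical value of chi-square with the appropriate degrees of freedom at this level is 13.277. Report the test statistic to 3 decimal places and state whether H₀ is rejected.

5.020; do not reject

Expected counts E_i = n·p_i: 65×0.14 = 9.1, 65×0.28 = 18.2, 65×0.16 = 10.4, 65×0.23 = 14.95, 65×0.19 = 12.35.
0: (5 − 9.1)²/9.1 = 16.81/9.1 = 1.8473
1: (24 − 18.2)²/18.2 = 33.64/18.2 = 1.8484
2: (12 − 10.4)²/10.4 = 2.56/10.4 = 0.2462
3: (11 − 14.95)²/14.95 = 15.6025/14.95 = 1.0436
4: (13 − 12.35)²/12.35 = 0.4225/12.35 = 0.0342
Sum = 5.020
df = 4. Since 5.020 < 13.277, we do not reject H₀.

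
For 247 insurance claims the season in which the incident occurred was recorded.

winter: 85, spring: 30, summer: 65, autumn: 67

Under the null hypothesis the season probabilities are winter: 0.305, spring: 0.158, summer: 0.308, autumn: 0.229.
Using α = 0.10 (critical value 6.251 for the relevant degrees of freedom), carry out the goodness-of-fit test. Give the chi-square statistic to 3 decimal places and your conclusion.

6.866; reject

Expected counts E_i = n·p_i: 247×0.305 = 75.335, 247×0.158 = 39.026, 247×0.308 = 76.076, 247×0.229 = 56.563.
cat         O        E   (O−E)²/E
winter     85   75.335     1.2400
spring     30   39.026     2.0875
summer     65   76.076     1.6126
autumn     67   56.563     1.9258
Sum = 6.866
df = 3. Since 6.866 > 6.251, we reject H₀.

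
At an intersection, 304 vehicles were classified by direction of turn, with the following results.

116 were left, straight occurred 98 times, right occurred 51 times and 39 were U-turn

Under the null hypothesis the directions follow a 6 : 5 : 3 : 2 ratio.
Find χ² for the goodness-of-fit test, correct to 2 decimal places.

Ratio total = 16. Expected counts: 304×6/16 = 114, 304×5/16 = 95, 304×3/16 = 57, 304×2/16 = 38.
χ² = (116−114)²/114 + (98−95)²/95 + (51−57)²/57 + (39−38)²/38
   = 0.035 + 0.095 + 0.632 + 0.026
Sum = 0.79

0.79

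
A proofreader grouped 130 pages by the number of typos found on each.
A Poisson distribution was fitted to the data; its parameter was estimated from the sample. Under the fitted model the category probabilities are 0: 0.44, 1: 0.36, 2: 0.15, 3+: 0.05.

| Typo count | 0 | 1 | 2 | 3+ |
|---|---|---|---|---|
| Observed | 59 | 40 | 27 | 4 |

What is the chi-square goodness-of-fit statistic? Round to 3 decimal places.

4.891

Expected counts E_i = n·p_i: 130×0.44 = 57.2, 130×0.36 = 46.8, 130×0.15 = 19.5, 130×0.05 = 6.5.
cat         O        E   (O−E)²/E
0          59     57.2     0.0566
1          40     46.8     0.9880
2          27     19.5     2.8846
3+          4      6.5     0.9615
Sum = 4.891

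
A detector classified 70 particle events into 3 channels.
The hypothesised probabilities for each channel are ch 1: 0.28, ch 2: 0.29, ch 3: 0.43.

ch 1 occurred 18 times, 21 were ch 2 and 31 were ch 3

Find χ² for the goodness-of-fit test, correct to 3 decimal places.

Expected counts E_i = n·p_i: 70×0.28 = 19.6, 70×0.29 = 20.3, 70×0.43 = 30.1.
ch 1: (18 − 19.6)²/19.6 = 2.56/19.6 = 0.1306
ch 2: (21 − 20.3)²/20.3 = 0.49/20.3 = 0.0241
ch 3: (31 − 30.1)²/30.1 = 0.81/30.1 = 0.0269
Sum = 0.182

0.182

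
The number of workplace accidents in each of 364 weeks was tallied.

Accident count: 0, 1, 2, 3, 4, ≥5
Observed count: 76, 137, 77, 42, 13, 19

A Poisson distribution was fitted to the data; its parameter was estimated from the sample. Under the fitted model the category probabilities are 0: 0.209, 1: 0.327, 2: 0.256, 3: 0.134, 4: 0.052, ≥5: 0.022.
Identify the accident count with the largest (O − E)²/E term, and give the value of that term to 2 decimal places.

≥5, 15.09

Expected counts E_i = n·p_i: 364×0.209 = 76.076, 364×0.327 = 119.028, 364×0.256 = 93.184, 364×0.134 = 48.776, 364×0.052 = 18.928, 364×0.022 = 8.008.
χ² = (76−76.076)²/76.076 + (137−119.028)²/119.028 + (77−93.184)²/93.184 + (42−48.776)²/48.776 + (13−18.928)²/18.928 + (19−8.008)²/8.008
   = 0.000 + 2.714 + 2.811 + 0.941 + 1.857 + 15.088
The largest term is for ≥5: 15.09.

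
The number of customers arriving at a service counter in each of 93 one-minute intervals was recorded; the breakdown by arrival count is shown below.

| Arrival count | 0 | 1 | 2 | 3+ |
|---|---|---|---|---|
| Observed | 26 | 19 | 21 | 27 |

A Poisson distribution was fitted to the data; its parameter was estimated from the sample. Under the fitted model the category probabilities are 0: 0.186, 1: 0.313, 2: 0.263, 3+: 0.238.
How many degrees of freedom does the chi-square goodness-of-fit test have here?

There are k = 4 categories and 1 parameter estimated from the data, so df = 4 − 1 − 1 = 2.

2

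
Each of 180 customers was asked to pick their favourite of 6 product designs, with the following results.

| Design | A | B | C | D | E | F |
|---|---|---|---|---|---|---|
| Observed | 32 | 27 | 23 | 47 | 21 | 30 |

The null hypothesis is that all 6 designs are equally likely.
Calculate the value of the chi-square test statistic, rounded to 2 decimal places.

Under H₀ each category has probability 1/6, so each expected count is 180/6 = 30.
cat         O        E   (O−E)²/E
A          32       30      0.133
B          27       30      0.300
C          23       30      1.633
D          47       30      9.633
E          21       30      2.700
F          30       30      0.000
Sum = 14.40

14.40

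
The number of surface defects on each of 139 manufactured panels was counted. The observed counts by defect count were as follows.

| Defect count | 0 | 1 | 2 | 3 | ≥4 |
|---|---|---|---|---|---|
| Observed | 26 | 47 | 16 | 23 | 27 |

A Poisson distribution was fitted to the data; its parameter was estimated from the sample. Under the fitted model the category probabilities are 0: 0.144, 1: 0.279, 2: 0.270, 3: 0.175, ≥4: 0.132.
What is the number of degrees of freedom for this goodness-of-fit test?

There are k = 5 categories and 1 parameter estimated from the data, so df = 5 − 1 − 1 = 3.

3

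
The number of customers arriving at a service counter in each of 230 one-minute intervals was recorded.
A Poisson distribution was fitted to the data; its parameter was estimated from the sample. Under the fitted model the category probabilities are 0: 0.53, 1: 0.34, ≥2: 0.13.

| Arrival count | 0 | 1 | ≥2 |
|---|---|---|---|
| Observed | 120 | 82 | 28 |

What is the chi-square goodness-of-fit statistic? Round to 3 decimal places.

0.335

Expected counts E_i = n·p_i: 230×0.53 = 121.9, 230×0.34 = 78.2, 230×0.13 = 29.9.
χ² = (120−121.9)²/121.9 + (82−78.2)²/78.2 + (28−29.9)²/29.9
   = 0.0296 + 0.1847 + 0.1207
Sum = 0.335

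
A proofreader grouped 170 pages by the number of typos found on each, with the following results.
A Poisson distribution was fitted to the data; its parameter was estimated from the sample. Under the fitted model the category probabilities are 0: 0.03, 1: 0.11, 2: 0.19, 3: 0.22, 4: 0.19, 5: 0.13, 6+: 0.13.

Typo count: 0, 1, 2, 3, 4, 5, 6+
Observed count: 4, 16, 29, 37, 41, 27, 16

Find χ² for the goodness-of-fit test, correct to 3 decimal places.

6.082

Expected counts E_i = n·p_i: 170×0.03 = 5.1, 170×0.11 = 18.7, 170×0.19 = 32.3, 170×0.22 = 37.4, 170×0.19 = 32.3, 170×0.13 = 22.1, 170×0.13 = 22.1.
0: (4 − 5.1)²/5.1 = 1.21/5.1 = 0.2373
1: (16 − 18.7)²/18.7 = 7.29/18.7 = 0.3898
2: (29 − 32.3)²/32.3 = 10.89/32.3 = 0.3372
3: (37 − 37.4)²/37.4 = 0.16/37.4 = 0.0043
4: (41 − 32.3)²/32.3 = 75.69/32.3 = 2.3433
5: (27 − 22.1)²/22.1 = 24.01/22.1 = 1.0864
6+: (16 − 22.1)²/22.1 = 37.21/22.1 = 1.6837
Sum = 6.082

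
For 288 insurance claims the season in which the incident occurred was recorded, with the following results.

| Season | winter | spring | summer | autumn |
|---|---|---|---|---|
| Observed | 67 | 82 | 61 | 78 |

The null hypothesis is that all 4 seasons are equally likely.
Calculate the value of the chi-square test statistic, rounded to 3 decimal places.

3.917

Expected count for each of the 4 categories: 288/4 = 72.
χ² = (67−72)²/72 + (82−72)²/72 + (61−72)²/72 + (78−72)²/72
   = 0.3472 + 1.3889 + 1.6806 + 0.5000
Sum = 3.917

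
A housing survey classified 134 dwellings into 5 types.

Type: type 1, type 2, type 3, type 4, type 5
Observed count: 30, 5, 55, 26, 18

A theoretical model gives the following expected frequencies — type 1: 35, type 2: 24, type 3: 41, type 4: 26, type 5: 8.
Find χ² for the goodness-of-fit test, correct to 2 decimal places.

33.04

type 1: (30 − 35)²/35 = 25/35 = 0.714
type 2: (5 − 24)²/24 = 361/24 = 15.042
type 3: (55 − 41)²/41 = 196/41 = 4.780
type 4: (26 − 26)²/26 = 0/26 = 0.000
type 5: (18 − 8)²/8 = 100/8 = 12.500
Sum = 33.04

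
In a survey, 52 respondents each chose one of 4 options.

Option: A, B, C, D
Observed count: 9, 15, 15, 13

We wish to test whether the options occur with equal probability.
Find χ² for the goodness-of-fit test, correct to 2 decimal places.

Expected count for each of the 4 categories: 52/4 = 13.
cat         O        E   (O−E)²/E
A           9       13      1.231
B          15       13      0.308
C          15       13      0.308
D          13       13      0.000
Sum = 1.85

1.85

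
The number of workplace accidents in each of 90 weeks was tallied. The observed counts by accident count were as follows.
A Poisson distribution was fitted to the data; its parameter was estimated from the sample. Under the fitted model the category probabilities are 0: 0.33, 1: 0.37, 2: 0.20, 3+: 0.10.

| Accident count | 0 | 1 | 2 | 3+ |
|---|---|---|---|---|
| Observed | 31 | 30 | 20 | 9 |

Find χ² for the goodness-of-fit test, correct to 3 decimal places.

0.606

Expected counts E_i = n·p_i: 90×0.33 = 29.7, 90×0.37 = 33.3, 90×0.20 = 18, 90×0.10 = 9.
0: (31 − 29.7)²/29.7 = 1.69/29.7 = 0.0569
1: (30 − 33.3)²/33.3 = 10.89/33.3 = 0.3270
2: (20 − 18)²/18 = 4/18 = 0.2222
3+: (9 − 9)²/9 = 0/9 = 0.0000
Sum = 0.606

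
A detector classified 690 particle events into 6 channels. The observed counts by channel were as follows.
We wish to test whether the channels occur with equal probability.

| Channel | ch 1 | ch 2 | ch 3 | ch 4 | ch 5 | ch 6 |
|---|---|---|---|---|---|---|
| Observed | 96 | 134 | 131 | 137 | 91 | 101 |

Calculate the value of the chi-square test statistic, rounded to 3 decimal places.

19.426

Under H₀ each category has probability 1/6, so each expected count is 690/6 = 115.
cat         O        E   (O−E)²/E
ch 1       96      115     3.1391
ch 2      134      115     3.1391
ch 3      131      115     2.2261
ch 4      137      115     4.2087
ch 5       91      115     5.0087
ch 6      101      115     1.7043
Sum = 19.426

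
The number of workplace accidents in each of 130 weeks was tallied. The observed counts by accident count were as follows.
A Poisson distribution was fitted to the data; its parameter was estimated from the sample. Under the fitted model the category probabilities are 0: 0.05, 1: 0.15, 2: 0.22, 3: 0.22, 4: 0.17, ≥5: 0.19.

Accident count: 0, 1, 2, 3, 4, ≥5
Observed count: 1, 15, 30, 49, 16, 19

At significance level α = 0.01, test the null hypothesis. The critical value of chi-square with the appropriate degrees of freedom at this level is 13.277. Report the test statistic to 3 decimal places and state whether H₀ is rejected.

23.311; reject

Expected counts E_i = n·p_i: 130×0.05 = 6.5, 130×0.15 = 19.5, 130×0.22 = 28.6, 130×0.22 = 28.6, 130×0.17 = 22.1, 130×0.19 = 24.7.
χ² = (1−6.5)²/6.5 + (15−19.5)²/19.5 + (30−28.6)²/28.6 + (49−28.6)²/28.6 + (16−22.1)²/22.1 + (19−24.7)²/24.7
   = 4.6538 + 1.0385 + 0.0685 + 14.5510 + 1.6837 + 1.3154
Sum = 23.311
df = 4. Since 23.311 > 13.277, we reject H₀.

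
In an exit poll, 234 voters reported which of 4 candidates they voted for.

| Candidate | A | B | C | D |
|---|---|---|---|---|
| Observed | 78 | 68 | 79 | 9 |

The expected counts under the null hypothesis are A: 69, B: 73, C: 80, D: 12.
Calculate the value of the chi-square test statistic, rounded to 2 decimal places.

cat         O        E   (O−E)²/E
A          78       69      1.174
B          68       73      0.342
C          79       80      0.013
D           9       12      0.750
Sum = 2.28

2.28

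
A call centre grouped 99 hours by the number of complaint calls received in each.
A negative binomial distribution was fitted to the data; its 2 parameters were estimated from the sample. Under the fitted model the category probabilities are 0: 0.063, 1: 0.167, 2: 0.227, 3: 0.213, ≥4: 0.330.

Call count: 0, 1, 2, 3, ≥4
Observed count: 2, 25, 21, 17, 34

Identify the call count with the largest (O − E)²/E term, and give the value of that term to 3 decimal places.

Expected counts E_i = n·p_i: 99×0.063 = 6.237, 99×0.167 = 16.533, 99×0.227 = 22.473, 99×0.213 = 21.087, 99×0.330 = 32.67.
0: (2 − 6.237)²/6.237 = 17.952169/6.237 = 2.8783
1: (25 − 16.533)²/16.533 = 71.690089/16.533 = 4.3362
2: (21 − 22.473)²/22.473 = 2.169729/22.473 = 0.0965
3: (17 − 21.087)²/21.087 = 16.703569/21.087 = 0.7921
≥4: (34 − 32.67)²/32.67 = 1.7689/32.67 = 0.0541
The largest term is for 1: 4.336.

1, 4.336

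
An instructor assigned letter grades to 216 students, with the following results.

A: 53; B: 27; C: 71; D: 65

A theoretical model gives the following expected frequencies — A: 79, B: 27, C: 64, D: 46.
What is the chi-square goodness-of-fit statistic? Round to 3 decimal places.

17.170

A: (53 − 79)²/79 = 676/79 = 8.5570
B: (27 − 27)²/27 = 0/27 = 0.0000
C: (71 − 64)²/64 = 49/64 = 0.7656
D: (65 − 46)²/46 = 361/46 = 7.8478
Sum = 17.170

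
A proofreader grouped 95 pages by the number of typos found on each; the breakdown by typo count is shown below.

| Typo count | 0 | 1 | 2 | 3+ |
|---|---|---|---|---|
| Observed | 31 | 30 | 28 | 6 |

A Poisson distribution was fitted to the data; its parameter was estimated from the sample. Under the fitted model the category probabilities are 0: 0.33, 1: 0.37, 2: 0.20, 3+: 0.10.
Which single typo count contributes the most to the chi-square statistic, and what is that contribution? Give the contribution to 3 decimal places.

2, 4.263

Expected counts E_i = n·p_i: 95×0.33 = 31.35, 95×0.37 = 35.15, 95×0.20 = 19, 95×0.10 = 9.5.
χ² = (31−31.35)²/31.35 + (30−35.15)²/35.15 + (28−19)²/19 + (6−9.5)²/9.5
   = 0.0039 + 0.7546 + 4.2632 + 1.2895
The largest term is for 2: 4.263.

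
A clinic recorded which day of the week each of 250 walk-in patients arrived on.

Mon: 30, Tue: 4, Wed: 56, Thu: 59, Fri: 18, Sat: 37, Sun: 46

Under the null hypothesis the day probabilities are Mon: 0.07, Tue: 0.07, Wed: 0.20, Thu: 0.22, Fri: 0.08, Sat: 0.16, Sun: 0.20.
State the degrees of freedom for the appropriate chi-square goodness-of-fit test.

There are k = 7 categories and no parameters were estimated from the data, so df = 7 − 1 = 6.

6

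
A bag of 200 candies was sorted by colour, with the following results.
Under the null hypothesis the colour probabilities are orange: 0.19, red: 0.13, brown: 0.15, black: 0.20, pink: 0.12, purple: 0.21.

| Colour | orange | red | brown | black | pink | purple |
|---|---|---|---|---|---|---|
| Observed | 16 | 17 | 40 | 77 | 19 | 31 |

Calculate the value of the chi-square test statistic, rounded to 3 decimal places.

Expected counts E_i = n·p_i: 200×0.19 = 38, 200×0.13 = 26, 200×0.15 = 30, 200×0.20 = 40, 200×0.12 = 24, 200×0.21 = 42.
χ² = (16−38)²/38 + (17−26)²/26 + (40−30)²/30 + (77−40)²/40 + (19−24)²/24 + (31−42)²/42
   = 12.7368 + 3.1154 + 3.3333 + 34.2250 + 1.0417 + 2.8810
Sum = 57.333

57.333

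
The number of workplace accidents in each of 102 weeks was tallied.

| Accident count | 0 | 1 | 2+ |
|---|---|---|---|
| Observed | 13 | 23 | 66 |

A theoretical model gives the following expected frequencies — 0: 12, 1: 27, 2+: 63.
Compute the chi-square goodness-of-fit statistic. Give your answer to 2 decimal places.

cat         O        E   (O−E)²/E
0          13       12      0.083
1          23       27      0.593
2+         66       63      0.143
Sum = 0.82

0.82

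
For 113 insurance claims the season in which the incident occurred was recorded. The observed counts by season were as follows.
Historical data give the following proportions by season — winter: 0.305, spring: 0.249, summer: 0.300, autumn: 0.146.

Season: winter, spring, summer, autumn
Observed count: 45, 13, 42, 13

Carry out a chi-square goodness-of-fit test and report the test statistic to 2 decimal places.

14.04

Expected counts E_i = n·p_i: 113×0.305 = 34.465, 113×0.249 = 28.137, 113×0.300 = 33.9, 113×0.146 = 16.498.
winter: (45 − 34.465)²/34.465 = 110.986225/34.465 = 3.220
spring: (13 − 28.137)²/28.137 = 229.128769/28.137 = 8.143
summer: (42 − 33.9)²/33.9 = 65.61/33.9 = 1.935
autumn: (13 − 16.498)²/16.498 = 12.236004/16.498 = 0.742
Sum = 14.04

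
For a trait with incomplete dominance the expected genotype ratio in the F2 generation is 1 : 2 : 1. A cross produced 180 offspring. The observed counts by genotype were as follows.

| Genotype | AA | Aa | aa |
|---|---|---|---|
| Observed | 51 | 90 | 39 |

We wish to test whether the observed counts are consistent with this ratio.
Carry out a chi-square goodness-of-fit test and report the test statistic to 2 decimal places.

Ratio total = 4. Expected counts: 180×1/4 = 45, 180×2/4 = 90, 180×1/4 = 45.
χ² = (51−45)²/45 + (90−90)²/90 + (39−45)²/45
   = 0.800 + 0.000 + 0.800
Sum = 1.60

1.60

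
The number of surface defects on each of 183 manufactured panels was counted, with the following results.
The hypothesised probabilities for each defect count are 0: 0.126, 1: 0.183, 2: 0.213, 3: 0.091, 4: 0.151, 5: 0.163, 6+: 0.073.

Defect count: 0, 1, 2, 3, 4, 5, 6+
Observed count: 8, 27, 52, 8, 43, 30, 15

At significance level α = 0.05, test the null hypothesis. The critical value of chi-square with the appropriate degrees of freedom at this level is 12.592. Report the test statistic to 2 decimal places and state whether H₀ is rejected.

Expected counts E_i = n·p_i: 183×0.126 = 23.058, 183×0.183 = 33.489, 183×0.213 = 38.979, 183×0.091 = 16.653, 183×0.151 = 27.633, 183×0.163 = 29.829, 183×0.073 = 13.359.
cat         O        E   (O−E)²/E
0           8   23.058      9.834
1          27   33.489      1.257
2          52   38.979      4.350
3           8   16.653      4.496
4          43   27.633      8.546
5          30   29.829      0.001
6+         15   13.359      0.202
Sum = 28.69
df = 6. Since 28.69 > 12.592, we reject H₀.

28.69; reject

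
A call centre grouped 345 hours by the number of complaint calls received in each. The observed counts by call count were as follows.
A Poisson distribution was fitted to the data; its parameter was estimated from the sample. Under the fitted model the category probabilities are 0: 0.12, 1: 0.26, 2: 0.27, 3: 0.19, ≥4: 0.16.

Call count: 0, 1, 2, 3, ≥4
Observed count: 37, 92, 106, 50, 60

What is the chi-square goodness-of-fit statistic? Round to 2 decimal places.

6.41

Expected counts E_i = n·p_i: 345×0.12 = 41.4, 345×0.26 = 89.7, 345×0.27 = 93.15, 345×0.19 = 65.55, 345×0.16 = 55.2.
0: (37 − 41.4)²/41.4 = 19.36/41.4 = 0.468
1: (92 − 89.7)²/89.7 = 5.29/89.7 = 0.059
2: (106 − 93.15)²/93.15 = 165.1225/93.15 = 1.773
3: (50 − 65.55)²/65.55 = 241.8025/65.55 = 3.689
≥4: (60 − 55.2)²/55.2 = 23.04/55.2 = 0.417
Sum = 6.41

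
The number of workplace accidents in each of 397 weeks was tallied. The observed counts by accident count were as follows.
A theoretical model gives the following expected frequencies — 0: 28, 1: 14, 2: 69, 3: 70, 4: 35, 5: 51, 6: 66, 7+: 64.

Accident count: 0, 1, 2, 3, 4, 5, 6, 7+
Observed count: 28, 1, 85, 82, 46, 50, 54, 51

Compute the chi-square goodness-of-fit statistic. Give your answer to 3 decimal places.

cat         O        E   (O−E)²/E
0          28       28     0.0000
1           1       14    12.0714
2          85       69     3.7101
3          82       70     2.0571
4          46       35     3.4571
5          50       51     0.0196
6          54       66     2.1818
7+         51       64     2.6406
Sum = 26.138

26.138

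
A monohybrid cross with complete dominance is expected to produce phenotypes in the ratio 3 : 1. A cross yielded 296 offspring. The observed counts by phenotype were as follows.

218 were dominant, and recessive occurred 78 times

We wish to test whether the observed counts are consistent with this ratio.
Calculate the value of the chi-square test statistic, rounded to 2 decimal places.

Ratio total = 4. Expected counts: 296×3/4 = 222, 296×1/4 = 74.
cat            O        E   (O−E)²/E
dominant     218      222      0.072
recessive     78       74      0.216
Sum = 0.29

0.29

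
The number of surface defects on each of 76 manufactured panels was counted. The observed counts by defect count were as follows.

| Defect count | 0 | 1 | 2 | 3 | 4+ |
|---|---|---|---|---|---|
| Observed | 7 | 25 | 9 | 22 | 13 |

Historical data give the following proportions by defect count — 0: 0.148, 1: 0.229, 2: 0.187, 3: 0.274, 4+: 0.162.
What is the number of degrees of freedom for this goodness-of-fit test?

There are k = 5 categories and no parameters were estimated from the data, so df = 5 − 1 = 4.

4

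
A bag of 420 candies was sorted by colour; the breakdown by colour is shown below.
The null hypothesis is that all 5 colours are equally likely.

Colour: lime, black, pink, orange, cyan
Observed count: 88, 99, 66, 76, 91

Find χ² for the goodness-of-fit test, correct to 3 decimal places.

Expected count for each of the 5 categories: 420/5 = 84.
cat         O        E   (O−E)²/E
lime       88       84     0.1905
black      99       84     2.6786
pink       66       84     3.8571
orange     76       84     0.7619
cyan       91       84     0.5833
Sum = 8.071

8.071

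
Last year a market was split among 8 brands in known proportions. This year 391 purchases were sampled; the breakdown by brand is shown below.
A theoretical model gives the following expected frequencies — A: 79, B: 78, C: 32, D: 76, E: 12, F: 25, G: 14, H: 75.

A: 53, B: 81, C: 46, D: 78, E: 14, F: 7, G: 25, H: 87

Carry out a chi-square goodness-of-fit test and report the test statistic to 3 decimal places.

38.706

A: (53 − 79)²/79 = 676/79 = 8.5570
B: (81 − 78)²/78 = 9/78 = 0.1154
C: (46 − 32)²/32 = 196/32 = 6.1250
D: (78 − 76)²/76 = 4/76 = 0.0526
E: (14 − 12)²/12 = 4/12 = 0.3333
F: (7 − 25)²/25 = 324/25 = 12.9600
G: (25 − 14)²/14 = 121/14 = 8.6429
H: (87 − 75)²/75 = 144/75 = 1.9200
Sum = 38.706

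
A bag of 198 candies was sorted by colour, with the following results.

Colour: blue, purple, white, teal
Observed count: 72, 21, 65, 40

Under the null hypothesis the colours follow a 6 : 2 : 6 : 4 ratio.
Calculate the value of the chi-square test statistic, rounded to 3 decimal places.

0.970

Ratio total = 18. Expected counts: 198×6/18 = 66, 198×2/18 = 22, 198×6/18 = 66, 198×4/18 = 44.
blue: (72 − 66)²/66 = 36/66 = 0.5455
purple: (21 − 22)²/22 = 1/22 = 0.0455
white: (65 − 66)²/66 = 1/66 = 0.0152
teal: (40 − 44)²/44 = 16/44 = 0.3636
Sum = 0.970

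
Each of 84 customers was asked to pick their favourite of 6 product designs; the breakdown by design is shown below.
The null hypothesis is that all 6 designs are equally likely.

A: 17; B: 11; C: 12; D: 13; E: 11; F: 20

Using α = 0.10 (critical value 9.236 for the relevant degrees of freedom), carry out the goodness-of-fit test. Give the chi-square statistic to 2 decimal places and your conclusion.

4.86; do not reject

Under H₀ each category has probability 1/6, so each expected count is 84/6 = 14.
cat         O        E   (O−E)²/E
A          17       14      0.643
B          11       14      0.643
C          12       14      0.286
D          13       14      0.071
E          11       14      0.643
F          20       14      2.571
Sum = 4.86
df = 5. Since 4.86 < 9.236, we do not reject H₀.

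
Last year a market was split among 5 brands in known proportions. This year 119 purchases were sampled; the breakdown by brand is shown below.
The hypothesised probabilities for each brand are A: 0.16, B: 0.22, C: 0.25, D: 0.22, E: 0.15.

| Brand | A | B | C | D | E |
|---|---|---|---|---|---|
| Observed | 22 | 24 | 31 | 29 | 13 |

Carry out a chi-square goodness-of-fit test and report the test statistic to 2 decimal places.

Expected counts E_i = n·p_i: 119×0.16 = 19.04, 119×0.22 = 26.18, 119×0.25 = 29.75, 119×0.22 = 26.18, 119×0.15 = 17.85.
χ² = (22−19.04)²/19.04 + (24−26.18)²/26.18 + (31−29.75)²/29.75 + (29−26.18)²/26.18 + (13−17.85)²/17.85
   = 0.460 + 0.182 + 0.053 + 0.304 + 1.318
Sum = 2.32

2.32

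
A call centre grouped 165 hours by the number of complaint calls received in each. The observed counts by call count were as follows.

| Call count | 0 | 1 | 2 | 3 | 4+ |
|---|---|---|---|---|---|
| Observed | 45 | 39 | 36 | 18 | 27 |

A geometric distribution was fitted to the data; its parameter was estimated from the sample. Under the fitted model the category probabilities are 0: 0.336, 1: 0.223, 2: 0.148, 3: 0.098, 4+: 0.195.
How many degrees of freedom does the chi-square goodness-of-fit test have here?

There are k = 5 categories and 1 parameter estimated from the data, so df = 5 − 1 − 1 = 3.

3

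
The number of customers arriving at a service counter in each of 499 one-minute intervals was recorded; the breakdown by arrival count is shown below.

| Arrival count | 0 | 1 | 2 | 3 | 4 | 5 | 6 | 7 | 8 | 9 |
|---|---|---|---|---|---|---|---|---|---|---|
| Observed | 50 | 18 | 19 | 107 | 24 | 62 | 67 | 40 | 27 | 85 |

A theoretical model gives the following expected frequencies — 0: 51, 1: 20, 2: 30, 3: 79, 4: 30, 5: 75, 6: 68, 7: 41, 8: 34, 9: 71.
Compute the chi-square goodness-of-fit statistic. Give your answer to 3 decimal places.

21.871

cat         O        E   (O−E)²/E
0          50       51     0.0196
1          18       20     0.2000
2          19       30     4.0333
3         107       79     9.9241
4          24       30     1.2000
5          62       75     2.2533
6          67       68     0.0147
7          40       41     0.0244
8          27       34     1.4412
9          85       71     2.7606
Sum = 21.871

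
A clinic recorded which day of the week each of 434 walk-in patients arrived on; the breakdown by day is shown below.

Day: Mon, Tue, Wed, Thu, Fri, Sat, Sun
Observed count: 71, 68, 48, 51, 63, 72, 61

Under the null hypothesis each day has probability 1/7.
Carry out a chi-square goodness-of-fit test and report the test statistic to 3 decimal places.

Under H₀ each category has probability 1/7, so each expected count is 434/7 = 62.
χ² = (71−62)²/62 + (68−62)²/62 + (48−62)²/62 + (51−62)²/62 + (63−62)²/62 + (72−62)²/62 + (61−62)²/62
   = 1.3065 + 0.5806 + 3.1613 + 1.9516 + 0.0161 + 1.6129 + 0.0161
Sum = 8.645

8.645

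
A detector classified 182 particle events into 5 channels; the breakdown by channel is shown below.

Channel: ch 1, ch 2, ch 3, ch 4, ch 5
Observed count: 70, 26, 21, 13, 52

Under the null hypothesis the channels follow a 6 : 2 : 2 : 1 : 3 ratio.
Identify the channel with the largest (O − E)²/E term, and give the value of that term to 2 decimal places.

Ratio total = 14. Expected counts: 182×6/14 = 78, 182×2/14 = 26, 182×2/14 = 26, 182×1/14 = 13, 182×3/14 = 39.
ch 1: (70 − 78)²/78 = 64/78 = 0.821
ch 2: (26 − 26)²/26 = 0/26 = 0.000
ch 3: (21 − 26)²/26 = 25/26 = 0.962
ch 4: (13 − 13)²/13 = 0/13 = 0.000
ch 5: (52 − 39)²/39 = 169/39 = 4.333
The largest term is for ch 5: 4.33.

ch 5, 4.33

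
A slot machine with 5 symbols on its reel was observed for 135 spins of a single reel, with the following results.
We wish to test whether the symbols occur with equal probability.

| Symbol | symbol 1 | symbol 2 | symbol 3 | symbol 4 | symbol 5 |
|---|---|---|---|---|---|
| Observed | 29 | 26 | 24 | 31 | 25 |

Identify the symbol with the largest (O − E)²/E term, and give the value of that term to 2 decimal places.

symbol 4, 0.59

Expected count for each of the 5 categories: 135/5 = 27.
cat           O        E   (O−E)²/E
symbol 1     29       27      0.148
symbol 2     26       27      0.037
symbol 3     24       27      0.333
symbol 4     31       27      0.593
symbol 5     25       27      0.148
The largest term is for symbol 4: 0.59.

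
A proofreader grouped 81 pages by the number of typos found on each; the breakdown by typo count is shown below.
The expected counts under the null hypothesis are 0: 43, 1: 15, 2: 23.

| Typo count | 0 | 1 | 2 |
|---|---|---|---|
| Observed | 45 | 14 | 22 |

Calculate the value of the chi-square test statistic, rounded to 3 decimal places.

0.203

cat         O        E   (O−E)²/E
0          45       43     0.0930
1          14       15     0.0667
2          22       23     0.0435
Sum = 0.203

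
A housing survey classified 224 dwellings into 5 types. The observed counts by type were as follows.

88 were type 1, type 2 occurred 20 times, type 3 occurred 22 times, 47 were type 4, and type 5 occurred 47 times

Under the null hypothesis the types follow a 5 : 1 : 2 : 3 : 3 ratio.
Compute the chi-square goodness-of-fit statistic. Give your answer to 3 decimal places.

4.967

Ratio total = 14. Expected counts: 224×5/14 = 80, 224×1/14 = 16, 224×2/14 = 32, 224×3/14 = 48, 224×3/14 = 48.
type 1: (88 − 80)²/80 = 64/80 = 0.8000
type 2: (20 − 16)²/16 = 16/16 = 1.0000
type 3: (22 − 32)²/32 = 100/32 = 3.1250
type 4: (47 − 48)²/48 = 1/48 = 0.0208
type 5: (47 − 48)²/48 = 1/48 = 0.0208
Sum = 4.967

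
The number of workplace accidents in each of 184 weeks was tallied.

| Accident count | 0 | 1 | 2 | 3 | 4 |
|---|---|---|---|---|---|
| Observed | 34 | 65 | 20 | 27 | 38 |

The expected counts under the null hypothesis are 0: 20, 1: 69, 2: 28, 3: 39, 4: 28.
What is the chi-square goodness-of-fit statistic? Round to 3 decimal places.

19.581

χ² = (34−20)²/20 + (65−69)²/69 + (20−28)²/28 + (27−39)²/39 + (38−28)²/28
   = 9.8000 + 0.2319 + 2.2857 + 3.6923 + 3.5714
Sum = 19.581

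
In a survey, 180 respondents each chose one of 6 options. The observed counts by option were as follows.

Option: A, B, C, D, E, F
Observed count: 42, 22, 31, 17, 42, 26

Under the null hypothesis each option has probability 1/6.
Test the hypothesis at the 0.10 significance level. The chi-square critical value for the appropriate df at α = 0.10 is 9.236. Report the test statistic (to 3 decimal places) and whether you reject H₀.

17.933; reject

Under H₀ each category has probability 1/6, so each expected count is 180/6 = 30.
A: (42 − 30)²/30 = 144/30 = 4.8000
B: (22 − 30)²/30 = 64/30 = 2.1333
C: (31 − 30)²/30 = 1/30 = 0.0333
D: (17 − 30)²/30 = 169/30 = 5.6333
E: (42 − 30)²/30 = 144/30 = 4.8000
F: (26 − 30)²/30 = 16/30 = 0.5333
Sum = 17.933
df = 5. Since 17.933 > 9.236, we reject H₀.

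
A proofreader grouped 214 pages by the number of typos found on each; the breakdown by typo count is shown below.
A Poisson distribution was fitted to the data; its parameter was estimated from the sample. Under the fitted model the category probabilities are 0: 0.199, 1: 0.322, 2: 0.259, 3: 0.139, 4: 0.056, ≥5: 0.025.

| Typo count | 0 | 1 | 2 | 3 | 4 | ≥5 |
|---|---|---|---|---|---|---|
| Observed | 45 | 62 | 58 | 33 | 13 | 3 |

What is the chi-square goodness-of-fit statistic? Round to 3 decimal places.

Expected counts E_i = n·p_i: 214×0.199 = 42.586, 214×0.322 = 68.908, 214×0.259 = 55.426, 214×0.139 = 29.746, 214×0.056 = 11.984, 214×0.025 = 5.35.
χ² = (45−42.586)²/42.586 + (62−68.908)²/68.908 + (58−55.426)²/55.426 + (33−29.746)²/29.746 + (13−11.984)²/11.984 + (3−5.35)²/5.35
   = 0.1368 + 0.6925 + 0.1195 + 0.3560 + 0.0861 + 1.0322
Sum = 2.423

2.423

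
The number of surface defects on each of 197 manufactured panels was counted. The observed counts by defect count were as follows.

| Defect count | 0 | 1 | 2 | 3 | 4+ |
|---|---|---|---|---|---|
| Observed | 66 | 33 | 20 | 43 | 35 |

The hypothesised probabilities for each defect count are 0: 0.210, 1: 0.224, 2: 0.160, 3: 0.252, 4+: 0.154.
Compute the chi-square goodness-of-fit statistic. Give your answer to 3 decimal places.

23.286

Expected counts E_i = n·p_i: 197×0.210 = 41.37, 197×0.224 = 44.128, 197×0.160 = 31.52, 197×0.252 = 49.644, 197×0.154 = 30.338.
cat         O        E   (O−E)²/E
0          66    41.37    14.6637
1          33   44.128     2.8062
2          20    31.52     4.2104
3          43   49.644     0.8892
4+         35   30.338     0.7164
Sum = 23.286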